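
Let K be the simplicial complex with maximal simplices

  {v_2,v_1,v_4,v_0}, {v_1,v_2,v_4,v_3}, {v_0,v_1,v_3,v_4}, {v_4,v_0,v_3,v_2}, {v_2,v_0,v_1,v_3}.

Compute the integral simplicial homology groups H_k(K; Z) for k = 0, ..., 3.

H_0 = Z,  H_1 = 0,  H_2 = 0,  H_3 = Z.

Fix the vertex order v_0 < v_1 < v_2 < v_3 < v_4 and write every simplex with vertices in increasing order. Then dim K = 3 and the simplices of K are:

  0-simplices (5): [v_0], [v_1], [v_2], [v_3], [v_4]
  1-simplices (10): [v_0,v_1], [v_0,v_2], [v_0,v_3], [v_0,v_4], [v_1,v_2], [v_1,v_3], [v_1,v_4], [v_2,v_3], [v_2,v_4], [v_3,v_4]
  2-simplices (10): [v_0,v_1,v_2], [v_0,v_1,v_3], [v_0,v_1,v_4], [v_0,v_2,v_3], [v_0,v_2,v_4], [v_0,v_3,v_4], [v_1,v_2,v_3], [v_1,v_2,v_4], [v_1,v_3,v_4], [v_2,v_3,v_4]
  3-simplices (5): [v_0,v_1,v_2,v_3], [v_0,v_1,v_2,v_4], [v_0,v_1,v_3,v_4], [v_0,v_2,v_3,v_4], [v_1,v_2,v_3,v_4]

Hence C_0 ≅ Z^5, C_1 ≅ Z^10, C_2 ≅ Z^10, C_3 ≅ Z^5.

∂_1: C_1 → C_0 sends each edge [p,q] (with p < q) to q − p. For instance
  ∂[v_1,v_4] = [v_4] − [v_1].
This gives a 5×10 integer matrix of rank 4; reducing to Smith normal form yields diagonal entries (1,1,1,1).

Boundary ∂_2: C_2 → C_1 sends each 2-simplex [p,q,r] to [q,r] − [p,r] + [p,q]. For instance
  ∂[v_1,v_2,v_3] = [v_2,v_3] − [v_1,v_3] + [v_1,v_2],
  ∂[v_0,v_1,v_2] = [v_1,v_2] − [v_0,v_2] + [v_0,v_1].
This gives a 10×10 integer matrix of rank 6; reducing to Smith normal form yields diagonal entries (1,1,1,1,1,1).

Boundary ∂_3: C_3 → C_2 sends each 3-simplex σ to the alternating sum Σ_i (−1)^i (σ with its i-th vertex removed). For instance
  ∂[v_0,v_1,v_2,v_4] = [v_1,v_2,v_4] − [v_0,v_2,v_4] + [v_0,v_1,v_4] − [v_0,v_1,v_2],
  ∂[v_0,v_1,v_2,v_3] = [v_1,v_2,v_3] − [v_0,v_2,v_3] + [v_0,v_1,v_3] − [v_0,v_1,v_2].
As a 10×5 matrix over Z this has rank 4, with invariant factors (1,1,1,1).

Reading off H_k = ker ∂_k / im ∂_{k+1}:

  H_0: rank C_0 − rank ∂_1 = 5 − 4 = 1, and the invariant factors of ∂_1 are all 1, so H_0 ≅ Z.
  H_1: rank ker ∂_1 − rank ∂_2 = (10 − 4) − 6 = 0, and the invariant factors of ∂_2 are all 1, so H_1 ≅ 0.
  H_2: rank ker ∂_2 − rank ∂_3 = (10 − 6) − 4 = 0, and the invariant factors of ∂_3 are all 1, so H_2 ≅ 0.
  H_3: rank ker ∂_3 − rank ∂_4 = (5 − 4) − 0 = 1, and there is no ∂_4, so H_3 ≅ Z.

(K is a triangulation of the 3-sphere S^3.)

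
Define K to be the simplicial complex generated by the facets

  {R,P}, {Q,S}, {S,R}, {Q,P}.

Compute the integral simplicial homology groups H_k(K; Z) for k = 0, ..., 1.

H_0 ≅ Z,  H_1 ≅ Z.

K has 4 vertices, 4 edges.
rank ∂_0 = 0, rank ∂_1 = 3 ⇒ b_0 = 4 − 0 − 3 = 1; all invariant factors of ∂_1 are 1 so no torsion. So H_0 = Z.
rank ∂_1 = 3, rank ∂_2 = 0 ⇒ b_1 = 4 − 3 − 0 = 1. So H_1 = Z.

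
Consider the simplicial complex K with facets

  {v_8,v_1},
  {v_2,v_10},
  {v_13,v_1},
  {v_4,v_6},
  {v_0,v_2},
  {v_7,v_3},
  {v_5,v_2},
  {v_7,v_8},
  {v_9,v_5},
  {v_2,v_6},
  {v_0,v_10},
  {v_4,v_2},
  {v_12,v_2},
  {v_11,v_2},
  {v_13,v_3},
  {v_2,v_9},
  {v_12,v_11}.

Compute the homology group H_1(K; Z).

We work with the vertex ordering v_0 < v_1 < v_2 < v_3 < v_4 < v_5 < v_6 < v_7 < v_8 < v_9 < v_10 < v_11 < v_12 < v_13. The simplices of K, each written with vertices in increasing order, are:

  0-simplices (14): [v_0], [v_1], [v_2], [v_3], [v_4], [v_5], [v_6], [v_7], [v_8], [v_9], [v_10], [v_11], [v_12], [v_13]
  1-simplices (17): (17 of them)

so the chain groups are C_0 ≅ Z^14, C_1 ≅ Z^17.

Boundary ∂_1: C_1 → C_0 maps an edge to its endpoints' difference, ∂[p,q] = q − p.
As a 14×17 matrix over Z this has rank 12, with invariant factors (1,1,1,1,1,1,1,1,1,1,1,1).

From H_k ≅ ker(∂_k) / im(∂_{k+1}) we obtain:

  H_1: rank ker ∂_1 − rank ∂_2 = (17 − 12) − 0 = 5, and there is no ∂_2, so H_1 = Z^5.

H_1 = Z^5.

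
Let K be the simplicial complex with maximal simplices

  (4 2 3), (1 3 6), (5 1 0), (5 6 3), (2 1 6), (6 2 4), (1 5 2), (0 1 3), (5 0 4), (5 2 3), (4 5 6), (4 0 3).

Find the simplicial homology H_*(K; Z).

H_0 = Z,  H_1 = Z/2Z,  H_2 = 0.

Order the vertices as 0 < 1 < 2 < 3 < 4 < 5 < 6. Listing each simplex with vertices in this order, K has dimension 2 with simplices:

  0-simplices (7): [0], [1], [2], [3], [4], [5], [6]
  1-simplices (18): [0,1], [0,3], [0,4], [0,5], [1,2], [1,3], [1,5], [1,6], [2,3], [2,4], [2,5], [2,6], [3,4], [3,5], [3,6], [4,5], [4,6], [5,6]
  2-simplices (12): [0,1,3], [0,1,5], [0,3,4], [0,4,5], [1,2,5], [1,2,6], [1,3,6], [2,3,4], [2,3,5], [2,4,6], [3,5,6], [4,5,6]

so the chain groups are C_0 ≅ Z^7, C_1 ≅ Z^18, C_2 ≅ Z^12.

The boundary map ∂_1: C_1 → C_0 maps an edge to its endpoints' difference, ∂[p,q] = q − p. For instance
  ∂[1,2] = [2] − [1].
The 7×18 boundary matrix has rank 6 and Smith normal form diag(1,1,1,1,1,1).

Boundary ∂_2: C_2 → C_1 sends each 2-simplex [p,q,r] to [q,r] − [p,r] + [p,q]. For instance
  ∂[1,2,5] = [2,5] − [1,5] + [1,2],
  ∂[3,5,6] = [5,6] − [3,6] + [3,5].
The 18×12 boundary matrix has rank 12 and Smith normal form diag(1,1,1,1,1,1,1,1,1,1,1,2).

From H_k ≅ ker(∂_k) / im(∂_{k+1}) we obtain:

  H_0: rank C_0 − rank ∂_1 = 7 − 6 = 1, and the invariant factors of ∂_1 are all 1, so H_0 = Z.
  H_1: rank ker ∂_1 − rank ∂_2 = (18 − 6) − 12 = 0, and ∂_2 has invariant factor 2 > 1, so H_1 = Z/2Z.
  H_2: rank ker ∂_2 − rank ∂_3 = (12 − 12) − 0 = 0, and there is no ∂_3, so H_2 = 0.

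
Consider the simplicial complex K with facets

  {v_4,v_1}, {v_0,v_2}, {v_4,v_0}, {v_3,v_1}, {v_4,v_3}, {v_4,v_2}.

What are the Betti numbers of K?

Order the vertices as v_0 < v_1 < v_2 < v_3 < v_4. Listing each simplex with vertices in this order, K has dimension 1 with simplices:

  0-simplices (5): [v_0], [v_1], [v_2], [v_3], [v_4]
  1-simplices (6): [v_0,v_2], [v_0,v_4], [v_1,v_3], [v_1,v_4], [v_2,v_4], [v_3,v_4]

Hence C_0 ≅ Z^5, C_1 ≅ Z^6.

∂_1: C_1 → C_0 sends each edge [p,q] (with p < q) to q − p.
As a 5×6 matrix over Z this has rank 4, with invariant factors (1,1,1,1).

From H_k ≅ ker(∂_k) / im(∂_{k+1}) we obtain:

  H_0: rank C_0 − rank ∂_1 = 5 − 4 = 1, and the invariant factors of ∂_1 are all 1, so H_0 ≅ Z.
  H_1: rank ker ∂_1 − rank ∂_2 = (6 − 4) − 0 = 2, and there is no ∂_2, so H_1 ≅ Z^2.

Hence the Betti numbers are b_0 = 1, b_1 = 2.

b_0 = 1, b_1 = 2.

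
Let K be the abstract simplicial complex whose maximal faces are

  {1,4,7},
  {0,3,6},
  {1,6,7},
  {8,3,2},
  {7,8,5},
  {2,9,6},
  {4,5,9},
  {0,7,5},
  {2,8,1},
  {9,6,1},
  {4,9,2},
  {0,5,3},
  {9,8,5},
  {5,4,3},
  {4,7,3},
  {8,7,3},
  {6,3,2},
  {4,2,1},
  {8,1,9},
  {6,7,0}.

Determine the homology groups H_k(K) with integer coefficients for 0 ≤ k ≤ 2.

We work with the vertex ordering 0 < 1 < 2 < 3 < 4 < 5 < 6 < 7 < 8 < 9. The simplices of K, each written with vertices in increasing order, are:

  0-simplices (10): [0], [1], [2], [3], [4], [5], [6], [7], [8], [9]
  1-simplices (30): (30 of them)
  2-simplices (20): (20 of them)

so the chain groups are C_0 ≅ Z^10, C_1 ≅ Z^30, C_2 ≅ Z^20.

Boundary ∂_1: C_1 → C_0 maps an edge to its endpoints' difference, ∂[p,q] = q − p.
The 10×30 boundary matrix has rank 9 and Smith normal form diag(1,1,1,1,1,1,1,1,1).

Boundary ∂_2: C_2 → C_1 sends each 2-simplex [p,q,r] to [q,r] − [p,r] + [p,q]. For instance
  ∂[1,4,7] = [4,7] − [1,7] + [1,4],
  ∂[1,2,8] = [2,8] − [1,8] + [1,2].
The resulting 30×20 matrix has rank 20, and its Smith normal form has invariant factors (1,1,1,1,1,1,1,1,1,1,1,1,1,1,1,1,1,1,1,2).

Computing H_k = (kernel of ∂_k) / (image of ∂_{k+1}):

  H_0: rank C_0 − rank ∂_1 = 10 − 9 = 1, and the invariant factors of ∂_1 are all 1, so H_0 ≅ Z.
  H_1: rank ker ∂_1 − rank ∂_2 = (30 − 9) − 20 = 1, and ∂_2 has invariant factor 2 > 1, so H_1 ≅ Z × Z/2.
  H_2: rank ker ∂_2 − rank ∂_3 = (20 − 20) − 0 = 0, and there is no ∂_3, so H_2 ≅ 0.

As a check, the Euler characteristic is 10 − 30 + 20 = 0, which agrees with 1 − 1 + 0 = 0.

H_0 = Z,  H_1 = Z × Z/2,  H_2 = 0.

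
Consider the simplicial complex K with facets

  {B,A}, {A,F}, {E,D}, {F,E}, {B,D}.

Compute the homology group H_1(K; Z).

K has 5 vertices, 5 edges.
rank ∂_1 = 4, rank ∂_2 = 0 ⇒ b_1 = 5 − 4 − 0 = 1. So H_1 = Z.

H_1 = Z.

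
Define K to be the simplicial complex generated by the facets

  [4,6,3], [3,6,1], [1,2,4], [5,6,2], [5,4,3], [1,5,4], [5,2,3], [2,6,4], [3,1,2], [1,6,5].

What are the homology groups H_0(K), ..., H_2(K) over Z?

H_0 ≅ Z,  H_1 ≅ Z_2,  H_2 = 0.

Take the total order 1 < 2 < 3 < 4 < 5 < 6 on the vertex set. Then K (dimension 2) consists of the simplices:

  0-simplices (6): [1], [2], [3], [4], [5], [6]
  1-simplices (15): [1,2], [1,3], [1,4], [1,5], [1,6], [2,3], [2,4], [2,5], [2,6], [3,4], [3,5], [3,6], [4,5], [4,6], [5,6]
  2-simplices (10): [1,2,3], [1,2,4], [1,3,6], [1,4,5], [1,5,6], [2,3,5], [2,4,6], [2,5,6], [3,4,5], [3,4,6]

Hence C_0 ≅ Z^6, C_1 ≅ Z^15, C_2 ≅ Z^10.

∂_1: C_1 → C_0 maps an edge to its endpoints' difference, ∂[p,q] = q − p.
As a 6×15 matrix over Z this has rank 5, with invariant factors (1,1,1,1,1).

∂_2: C_2 → C_1 sends each 2-simplex [p,q,r] to [q,r] − [p,r] + [p,q]. For instance
  ∂[1,4,5] = [4,5] − [1,5] + [1,4],
  ∂[1,5,6] = [5,6] − [1,6] + [1,5].
The resulting 15×10 matrix has rank 10, and its Smith normal form has invariant factors (1,1,1,1,1,1,1,1,1,2).

Reading off H_k = ker ∂_k / im ∂_{k+1}:

  H_0: rank C_0 − rank ∂_1 = 6 − 5 = 1, and the invariant factors of ∂_1 are all 1, so H_0 = Z.
  H_1: rank ker ∂_1 − rank ∂_2 = (15 − 5) − 10 = 0, and ∂_2 has invariant factor 2 > 1, so H_1 = Z_2.
  H_2: rank ker ∂_2 − rank ∂_3 = (10 − 10) − 0 = 0, and there is no ∂_3, so H_2 = 0.

(K is a triangulation of the real projective plane RP^2.)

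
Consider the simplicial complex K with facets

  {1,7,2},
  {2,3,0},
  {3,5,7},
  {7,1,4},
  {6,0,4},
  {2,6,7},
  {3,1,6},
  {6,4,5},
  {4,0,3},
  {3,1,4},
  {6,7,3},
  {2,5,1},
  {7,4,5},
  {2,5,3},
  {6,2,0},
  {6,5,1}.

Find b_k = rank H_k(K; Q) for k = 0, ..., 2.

b_0 = 1, b_1 = 2, b_2 = 1.

Order the vertices as 0 < 1 < 2 < 3 < 4 < 5 < 6 < 7. Listing each simplex with vertices in this order, K has dimension 2 with simplices:

  0-simplices (8): [0], [1], [2], [3], [4], [5], [6], [7]
  1-simplices (24): (24 of them)
  2-simplices (16): [0,2,3], [0,2,6], [0,3,4], [0,4,6], [1,2,5], [1,2,7], [1,3,4], [1,3,6], [1,4,7], [1,5,6], [2,3,5], [2,6,7], [3,5,7], [3,6,7], [4,5,6], [4,5,7]

Hence C_0 ≅ Z^8, C_1 ≅ Z^24, C_2 ≅ Z^16.

Boundary ∂_1: C_1 → C_0 maps an edge to its endpoints' difference, ∂[p,q] = q − p. For instance
  ∂[5,7] = [7] − [5].
This gives a 8×24 integer matrix of rank 7; reducing to Smith normal form yields diagonal entries (1,1,1,1,1,1,1).

∂_2: C_2 → C_1 sends each 2-simplex [p,q,r] to [q,r] − [p,r] + [p,q]. For instance
  ∂[1,3,6] = [3,6] − [1,6] + [1,3],
  ∂[3,6,7] = [6,7] − [3,7] + [3,6].
This gives a 24×16 integer matrix of rank 15; reducing to Smith normal form yields diagonal entries (1,1,1,1,1,1,1,1,1,1,1,1,1,1,1).

Now H_k = ker ∂_k / im ∂_{k+1}, so:

  H_0: rank C_0 − rank ∂_1 = 8 − 7 = 1, and the invariant factors of ∂_1 are all 1, so H_0 = Z.
  H_1: rank ker ∂_1 − rank ∂_2 = (24 − 7) − 15 = 2, and the invariant factors of ∂_2 are all 1, so H_1 = Z^2.
  H_2: rank ker ∂_2 − rank ∂_3 = (16 − 15) − 0 = 1, and there is no ∂_3, so H_2 = Z.

As a check, the Euler characteristic is 8 − 24 + 16 = 0, which agrees with 1 − 2 + 1 = 0.

Hence the Betti numbers are b_0 = 1, b_1 = 2, b_2 = 1.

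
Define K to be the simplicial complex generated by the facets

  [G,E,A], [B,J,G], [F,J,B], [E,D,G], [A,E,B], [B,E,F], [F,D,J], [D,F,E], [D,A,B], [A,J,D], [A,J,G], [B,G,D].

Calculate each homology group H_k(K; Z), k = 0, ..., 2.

We work with the vertex ordering A < B < D < E < F < G < J. The simplices of K, each written with vertices in increasing order, are:

  0-simplices (7): A, B, D, E, F, G, J
  1-simplices (18): AB, AD, AE, AG, AJ, BD, BE, BF, BG, BJ, DE, DF, DG, DJ, EF, EG, FJ, GJ
  2-simplices (12): ABD, ABE, ADJ, AEG, AGJ, BDG, BEF, BFJ, BGJ, DEF, DEG, DFJ

so the chain groups are C_0 ≅ Z^7, C_1 ≅ Z^18, C_2 ≅ Z^12.

∂_1: C_1 → C_0 is given by ∂[p,q] = [q] − [p]. For instance
  ∂BG = G − B.
This gives a 7×18 integer matrix of rank 6; reducing to Smith normal form yields diagonal entries (1,1,1,1,1,1).

The boundary map ∂_2: C_2 → C_1 maps a triangle to the signed sum of its edges. For instance
  ∂ADJ = DJ − AJ + AD,
  ∂BGJ = GJ − BJ + BG.
This gives a 18×12 integer matrix of rank 12; reducing to Smith normal form yields diagonal entries (1,1,1,1,1,1,1,1,1,1,1,2).

Reading off H_k = ker ∂_k / im ∂_{k+1}:

  H_0: rank C_0 − rank ∂_1 = 7 − 6 = 1, and the invariant factors of ∂_1 are all 1, so H_0 ≅ Z.
  H_1: rank ker ∂_1 − rank ∂_2 = (18 − 6) − 12 = 0, and ∂_2 has invariant factor 2 > 1, so H_1 ≅ Z/2.
  H_2: rank ker ∂_2 − rank ∂_3 = (12 − 12) − 0 = 0, and there is no ∂_3, so H_2 ≅ 0.

(K is a triangulation of the real projective plane RP^2.)

H_0 ≅ Z,  H_1 ≅ Z/2,  H_2 = 0.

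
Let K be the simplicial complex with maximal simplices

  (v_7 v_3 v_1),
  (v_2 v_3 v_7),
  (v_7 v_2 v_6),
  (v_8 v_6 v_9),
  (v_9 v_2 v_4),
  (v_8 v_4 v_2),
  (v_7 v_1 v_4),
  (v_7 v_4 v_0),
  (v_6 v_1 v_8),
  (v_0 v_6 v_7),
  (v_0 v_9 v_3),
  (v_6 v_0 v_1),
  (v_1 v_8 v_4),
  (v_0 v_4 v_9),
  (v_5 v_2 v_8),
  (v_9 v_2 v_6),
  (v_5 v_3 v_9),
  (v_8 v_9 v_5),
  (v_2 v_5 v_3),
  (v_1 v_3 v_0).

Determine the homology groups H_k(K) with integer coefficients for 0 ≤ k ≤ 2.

H_0 ≅ Z,  H_1 ≅ Z × Z/2,  H_2 = 0.

K has 10 vertices, 30 edges, 20 triangles.
rank ∂_0 = 0, rank ∂_1 = 9 ⇒ b_0 = 10 − 0 − 9 = 1; all invariant factors of ∂_1 are 1 so no torsion. So H_0 = Z.
rank ∂_1 = 9, rank ∂_2 = 20 ⇒ b_1 = 30 − 9 − 20 = 1; ∂_2 has invariant factor(s) [2] giving torsion. So H_1 = Z × Z/2.
rank ∂_2 = 20, rank ∂_3 = 0 ⇒ b_2 = 20 − 20 − 0 = 0. So H_2 = 0.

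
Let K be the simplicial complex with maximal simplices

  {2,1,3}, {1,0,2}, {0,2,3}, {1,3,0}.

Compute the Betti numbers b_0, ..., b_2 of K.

b_0 = 1, b_1 = 0, b_2 = 1.

We work with the vertex ordering 0 < 1 < 2 < 3. The simplices of K, each written with vertices in increasing order, are:

  0-simplices (4): [0], [1], [2], [3]
  1-simplices (6): [0,1], [0,2], [0,3], [1,2], [1,3], [2,3]
  2-simplices (4): [0,1,2], [0,1,3], [0,2,3], [1,2,3]

so the chain groups are C_0 ≅ Z^4, C_1 ≅ Z^6, C_2 ≅ Z^4.

∂_1: C_1 → C_0 maps an edge to its endpoints' difference, ∂[p,q] = q − p.
The 4×6 boundary matrix has rank 3 and Smith normal form diag(1,1,1).

Boundary ∂_2: C_2 → C_1 sends each 2-simplex [p,q,r] to [q,r] − [p,r] + [p,q]. For instance
  ∂[0,1,2] = [1,2] − [0,2] + [0,1],
  ∂[0,2,3] = [2,3] − [0,3] + [0,2].
This gives a 6×4 integer matrix of rank 3; reducing to Smith normal form yields diagonal entries (1,1,1).

Now H_k = ker ∂_k / im ∂_{k+1}, so:

  H_0: rank C_0 − rank ∂_1 = 4 − 3 = 1, and the invariant factors of ∂_1 are all 1, so H_0 ≅ Z.
  H_1: rank ker ∂_1 − rank ∂_2 = (6 − 3) − 3 = 0, and the invariant factors of ∂_2 are all 1, so H_1 ≅ 0.
  H_2: rank ker ∂_2 − rank ∂_3 = (4 − 3) − 0 = 1, and there is no ∂_3, so H_2 ≅ Z.

As a check, the Euler characteristic is 4 − 6 + 4 = 2, which agrees with 1 − 0 + 1 = 2.
(K is a triangulation of the 2-sphere S^2.)

Hence the Betti numbers are b_0 = 1, b_1 = 0, b_2 = 1.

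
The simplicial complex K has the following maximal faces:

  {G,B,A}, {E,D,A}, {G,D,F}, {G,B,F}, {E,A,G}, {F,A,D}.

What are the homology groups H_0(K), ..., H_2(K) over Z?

Fix the vertex order A < B < D < E < F < G and write every simplex with vertices in increasing order. Then dim K = 2 and the simplices of K are:

  0-simplices (6): A, B, D, E, F, G
  1-simplices (12): AB, AD, AE, AF, AG, BF, BG, DE, DF, DG, EG, FG
  2-simplices (6): ABG, ADE, ADF, AEG, BFG, DFG

so the chain groups are C_0 ≅ Z^6, C_1 ≅ Z^12, C_2 ≅ Z^6.

Boundary ∂_1: C_1 → C_0 maps an edge to its endpoints' difference, ∂[p,q] = q − p. For instance
  ∂DE = E − D.
The resulting 6×12 matrix has rank 5, and its Smith normal form has invariant factors (1,1,1,1,1).

The boundary map ∂_2: C_2 → C_1 acts by ∂[p,q,r] = [q,r] − [p,r] + [p,q]. For instance
  ∂BFG = FG − BG + BF,
  ∂AEG = EG − AG + AE.
The resulting 12×6 matrix has rank 6, and its Smith normal form has invariant factors (1,1,1,1,1,1).

Computing H_k = (kernel of ∂_k) / (image of ∂_{k+1}):

  H_0: rank C_0 − rank ∂_1 = 6 − 5 = 1, and the invariant factors of ∂_1 are all 1, so H_0 = Z.
  H_1: rank ker ∂_1 − rank ∂_2 = (12 − 5) − 6 = 1, and the invariant factors of ∂_2 are all 1, so H_1 = Z.
  H_2: rank ker ∂_2 − rank ∂_3 = (6 − 6) − 0 = 0, and there is no ∂_3, so H_2 = 0.

H_0 = Z,  H_1 = Z,  H_2 = 0.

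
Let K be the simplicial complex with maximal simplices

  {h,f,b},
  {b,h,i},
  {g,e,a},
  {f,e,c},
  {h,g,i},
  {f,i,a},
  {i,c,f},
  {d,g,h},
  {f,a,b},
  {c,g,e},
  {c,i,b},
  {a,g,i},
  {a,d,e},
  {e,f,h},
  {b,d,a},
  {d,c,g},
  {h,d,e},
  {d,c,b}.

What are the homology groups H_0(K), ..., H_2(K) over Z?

H_0 = Z,  H_1 = Z ⊕ Z/2Z,  H_2 = 0.

We work with the vertex ordering a < b < c < d < e < f < g < h < i. The simplices of K, each written with vertices in increasing order, are:

  0-simplices (9): a, b, c, d, e, f, g, h, i
  1-simplices (27): ab, ad, ae, af, ag, ai, bc, bd, bf, bh, bi, cd, ce, cf, cg, ci, de, dg, dh, ef, eg, eh, fh, fi, gh, gi, hi
  2-simplices (18): abd, abf, ade, aeg, afi, agi, bcd, bci, bfh, bhi, cdg, cef, ceg, cfi, deh, dgh, efh, ghi

Hence C_0 ≅ Z^9, C_1 ≅ Z^27, C_2 ≅ Z^18.

∂_1: C_1 → C_0 sends each edge [p,q] (with p < q) to q − p. For instance
  ∂fh = h − f.
This gives a 9×27 integer matrix of rank 8; reducing to Smith normal form yields diagonal entries (1,1,1,1,1,1,1,1).

∂_2: C_2 → C_1 acts by ∂[p,q,r] = [q,r] − [p,r] + [p,q]. For instance
  ∂efh = fh − eh + ef,
  ∂cdg = dg − cg + cd.
This gives a 27×18 integer matrix of rank 18; reducing to Smith normal form yields diagonal entries (1,1,1,1,1,1,1,1,1,1,1,1,1,1,1,1,1,2).

Computing H_k = (kernel of ∂_k) / (image of ∂_{k+1}):

  H_0: rank C_0 − rank ∂_1 = 9 − 8 = 1, and the invariant factors of ∂_1 are all 1, so H_0 = Z.
  H_1: rank ker ∂_1 − rank ∂_2 = (27 − 8) − 18 = 1, and ∂_2 has invariant factor 2 > 1, so H_1 = Z ⊕ Z/2Z.
  H_2: rank ker ∂_2 − rank ∂_3 = (18 − 18) − 0 = 0, and there is no ∂_3, so H_2 = 0.

(K is a triangulation of the Klein bottle.)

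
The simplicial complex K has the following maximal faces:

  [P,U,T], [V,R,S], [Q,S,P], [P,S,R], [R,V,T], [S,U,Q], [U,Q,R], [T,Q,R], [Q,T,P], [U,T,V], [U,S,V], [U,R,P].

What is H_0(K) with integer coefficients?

Fix the vertex order P < Q < R < S < T < U < V and write every simplex with vertices in increasing order. Then dim K = 2 and the simplices of K are:

  0-simplices (7): P, Q, R, S, T, U, V
  1-simplices (18): PQ, PR, PS, PT, PU, QR, QS, QT, QU, RS, RT, RU, RV, SU, SV, TU, TV, UV
  2-simplices (12): PQS, PQT, PRS, PRU, PTU, QRT, QRU, QSU, RSV, RTV, SUV, TUV

Hence C_0 ≅ Z^7, C_1 ≅ Z^18, C_2 ≅ Z^12.

Boundary ∂_1: C_1 → C_0 is given by ∂[p,q] = [q] − [p]. For instance
  ∂RV = V − R.
As a 7×18 matrix over Z this has rank 6, with invariant factors (1,1,1,1,1,1).

The boundary map ∂_2: C_2 → C_1 maps a triangle to the signed sum of its edges. For instance
  ∂PRU = RU − PU + PR,
  ∂PQS = QS − PS + PQ.
The resulting 18×12 matrix has rank 12, and its Smith normal form has invariant factors (1,1,1,1,1,1,1,1,1,1,1,2).

Now H_k = ker ∂_k / im ∂_{k+1}, so:

  H_0: rank C_0 − rank ∂_1 = 7 − 6 = 1, and the invariant factors of ∂_1 are all 1, so H_0 ≅ Z.

H_0 = Z.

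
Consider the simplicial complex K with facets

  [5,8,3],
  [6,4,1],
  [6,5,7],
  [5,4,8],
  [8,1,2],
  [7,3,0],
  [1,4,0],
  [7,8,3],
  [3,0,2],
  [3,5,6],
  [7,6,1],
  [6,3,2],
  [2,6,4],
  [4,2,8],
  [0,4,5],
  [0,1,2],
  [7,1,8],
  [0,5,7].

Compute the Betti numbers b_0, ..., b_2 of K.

b_0 = 1, b_1 = 1, b_2 = 0.

Take the total order 0 < 1 < 2 < 3 < 4 < 5 < 6 < 7 < 8 on the vertex set. Then K (dimension 2) consists of the simplices:

  0-simplices (9): [0], [1], [2], [3], [4], [5], [6], [7], [8]
  1-simplices (27): (27 of them)
  2-simplices (18): [0,1,2], [0,1,4], [0,2,3], [0,3,7], [0,4,5], [0,5,7], [1,2,8], [1,4,6], [1,6,7], [1,7,8], [2,3,6], [2,4,6], [2,4,8], [3,5,6], [3,5,8], [3,7,8], [4,5,8], [5,6,7]

Hence C_0 ≅ Z^9, C_1 ≅ Z^27, C_2 ≅ Z^18.

Boundary ∂_1: C_1 → C_0 maps an edge to its endpoints' difference, ∂[p,q] = q − p.
The resulting 9×27 matrix has rank 8, and its Smith normal form has invariant factors (1,1,1,1,1,1,1,1).

∂_2: C_2 → C_1 acts by ∂[p,q,r] = [q,r] − [p,r] + [p,q]. For instance
  ∂[4,5,8] = [5,8] − [4,8] + [4,5],
  ∂[0,1,2] = [1,2] − [0,2] + [0,1].
The resulting 27×18 matrix has rank 18, and its Smith normal form has invariant factors (1,1,1,1,1,1,1,1,1,1,1,1,1,1,1,1,1,2).

From H_k ≅ ker(∂_k) / im(∂_{k+1}) we obtain:

  H_0: rank C_0 − rank ∂_1 = 9 − 8 = 1, and the invariant factors of ∂_1 are all 1, so H_0 ≅ Z.
  H_1: rank ker ∂_1 − rank ∂_2 = (27 − 8) − 18 = 1, and ∂_2 has invariant factor 2 > 1, so H_1 ≅ Z ⊕ Z/2.
  H_2: rank ker ∂_2 − rank ∂_3 = (18 − 18) − 0 = 0, and there is no ∂_3, so H_2 ≅ 0.

As a check, the Euler characteristic is 9 − 27 + 18 = 0, which agrees with 1 − 1 + 0 = 0.

Hence the Betti numbers are b_0 = 1, b_1 = 1, b_2 = 0.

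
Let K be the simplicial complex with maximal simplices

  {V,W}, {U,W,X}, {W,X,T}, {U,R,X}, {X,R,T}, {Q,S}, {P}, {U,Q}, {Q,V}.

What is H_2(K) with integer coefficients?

Take the total order P < Q < R < S < T < U < V < W < X on the vertex set. Then K (dimension 2) consists of the simplices:

  0-simplices (9): P, Q, R, S, T, U, V, W, X
  1-simplices (12): QS, QU, QV, RT, RU, RX, TW, TX, UW, UX, VW, WX
  2-simplices (4): RTX, RUX, TWX, UWX

Hence C_0 ≅ Z^9, C_1 ≅ Z^12, C_2 ≅ Z^4.

Boundary ∂_1: C_1 → C_0 maps an edge to its endpoints' difference, ∂[p,q] = q − p. For instance
  ∂RX = X − R.
The 9×12 boundary matrix has rank 7 and Smith normal form diag(1,1,1,1,1,1,1).

Boundary ∂_2: C_2 → C_1 sends each 2-simplex [p,q,r] to [q,r] − [p,r] + [p,q]. For instance
  ∂TWX = WX − TX + TW,
  ∂UWX = WX − UX + UW.
The resulting 12×4 matrix has rank 4, and its Smith normal form has invariant factors (1,1,1,1).

Computing H_k = (kernel of ∂_k) / (image of ∂_{k+1}):

  H_2: rank ker ∂_2 − rank ∂_3 = (4 − 4) − 0 = 0, and there is no ∂_3, so H_2 = 0.

H_2 ≅ 0.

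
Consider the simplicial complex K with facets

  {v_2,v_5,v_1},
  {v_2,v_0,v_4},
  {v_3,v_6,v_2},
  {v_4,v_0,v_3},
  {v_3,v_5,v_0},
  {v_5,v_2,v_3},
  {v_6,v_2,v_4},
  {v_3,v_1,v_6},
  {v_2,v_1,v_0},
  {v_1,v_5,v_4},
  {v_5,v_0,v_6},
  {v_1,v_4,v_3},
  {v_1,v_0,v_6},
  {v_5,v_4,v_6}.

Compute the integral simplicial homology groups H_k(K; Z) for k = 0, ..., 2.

H_0 = Z,  H_1 = Z^2,  H_2 = Z.

Order the vertices as v_0 < v_1 < v_2 < v_3 < v_4 < v_5 < v_6. Listing each simplex with vertices in this order, K has dimension 2 with simplices:

  0-simplices (7): [v_0], [v_1], [v_2], [v_3], [v_4], [v_5], [v_6]
  1-simplices (21): (21 of them)
  2-simplices (14): (14 of them)

giving chain groups C_0 ≅ Z^7, C_1 ≅ Z^21, C_2 ≅ Z^14.

Boundary ∂_1: C_1 → C_0 sends each edge [p,q] (with p < q) to q − p. For instance
  ∂[v_5,v_6] = [v_6] − [v_5].
The 7×21 boundary matrix has rank 6 and Smith normal form diag(1,1,1,1,1,1).

∂_2: C_2 → C_1 sends each 2-simplex [p,q,r] to [q,r] − [p,r] + [p,q]. For instance
  ∂[v_2,v_3,v_6] = [v_3,v_6] − [v_2,v_6] + [v_2,v_3],
  ∂[v_0,v_3,v_4] = [v_3,v_4] − [v_0,v_4] + [v_0,v_3].
This gives a 21×14 integer matrix of rank 13; reducing to Smith normal form yields diagonal entries (1,1,1,1,1,1,1,1,1,1,1,1,1).

Computing H_k = (kernel of ∂_k) / (image of ∂_{k+1}):

  H_0: rank C_0 − rank ∂_1 = 7 − 6 = 1, and the invariant factors of ∂_1 are all 1, so H_0 = Z.
  H_1: rank ker ∂_1 − rank ∂_2 = (21 − 6) − 13 = 2, and the invariant factors of ∂_2 are all 1, so H_1 = Z^2.
  H_2: rank ker ∂_2 − rank ∂_3 = (14 − 13) − 0 = 1, and there is no ∂_3, so H_2 = Z.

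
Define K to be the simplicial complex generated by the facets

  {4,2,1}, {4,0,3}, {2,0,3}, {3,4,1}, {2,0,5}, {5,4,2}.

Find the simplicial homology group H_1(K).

H_1 ≅ Z.

Fix the vertex order 0 < 1 < 2 < 3 < 4 < 5 and write every simplex with vertices in increasing order. Then dim K = 2 and the simplices of K are:

  0-simplices (6): [0], [1], [2], [3], [4], [5]
  1-simplices (12): [0,2], [0,3], [0,4], [0,5], [1,2], [1,3], [1,4], [2,3], [2,4], [2,5], [3,4], [4,5]
  2-simplices (6): [0,2,3], [0,2,5], [0,3,4], [1,2,4], [1,3,4], [2,4,5]

giving chain groups C_0 ≅ Z^6, C_1 ≅ Z^12, C_2 ≅ Z^6.

Boundary ∂_1: C_1 → C_0 maps an edge to its endpoints' difference, ∂[p,q] = q − p.
The 6×12 boundary matrix has rank 5 and Smith normal form diag(1,1,1,1,1).

∂_2: C_2 → C_1 sends each 2-simplex [p,q,r] to [q,r] − [p,r] + [p,q]. For instance
  ∂[2,4,5] = [4,5] − [2,5] + [2,4],
  ∂[1,2,4] = [2,4] − [1,4] + [1,2].
This gives a 12×6 integer matrix of rank 6; reducing to Smith normal form yields diagonal entries (1,1,1,1,1,1).

Computing H_k = (kernel of ∂_k) / (image of ∂_{k+1}):

  H_1: rank ker ∂_1 − rank ∂_2 = (12 − 5) − 6 = 1, and the invariant factors of ∂_2 are all 1, so H_1 = Z.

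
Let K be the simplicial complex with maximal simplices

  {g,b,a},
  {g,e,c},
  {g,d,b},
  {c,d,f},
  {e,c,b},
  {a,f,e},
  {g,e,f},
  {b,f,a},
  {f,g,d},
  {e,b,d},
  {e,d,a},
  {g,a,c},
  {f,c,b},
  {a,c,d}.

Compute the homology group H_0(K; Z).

H_0 ≅ Z.

We work with the vertex ordering a < b < c < d < e < f < g. The simplices of K, each written with vertices in increasing order, are:

  0-simplices (7): a, b, c, d, e, f, g
  1-simplices (21): ab, ac, ad, ae, af, ag, bc, bd, be, bf, bg, cd, ce, cf, cg, de, df, dg, ef, eg, fg
  2-simplices (14): abf, abg, acd, acg, ade, aef, bce, bcf, bde, bdg, cdf, ceg, dfg, efg

so the chain groups are C_0 ≅ Z^7, C_1 ≅ Z^21, C_2 ≅ Z^14.

Boundary ∂_1: C_1 → C_0 sends each edge [p,q] (with p < q) to q − p. For instance
  ∂af = f − a.
As a 7×21 matrix over Z this has rank 6, with invariant factors (1,1,1,1,1,1).

The boundary map ∂_2: C_2 → C_1 acts by ∂[p,q,r] = [q,r] − [p,r] + [p,q]. For instance
  ∂cdf = df − cf + cd,
  ∂bde = de − be + bd.
As a 21×14 matrix over Z this has rank 13, with invariant factors (1,1,1,1,1,1,1,1,1,1,1,1,1).

Reading off H_k = ker ∂_k / im ∂_{k+1}:

  H_0: rank C_0 − rank ∂_1 = 7 − 6 = 1, and the invariant factors of ∂_1 are all 1, so H_0 = Z.

(K is a triangulation of the torus T^2.)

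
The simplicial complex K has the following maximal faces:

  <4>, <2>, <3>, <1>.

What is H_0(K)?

H_0 = Z^4.

Order the vertices as 1 < 2 < 3 < 4. Listing each simplex with vertices in this order, K has dimension 0 with simplices:

  0-simplices (4): [1], [2], [3], [4]

so the chain groups are C_0 ≅ Z^4.

From H_k ≅ ker(∂_k) / im(∂_{k+1}) we obtain:

  H_0: rank C_0 − rank ∂_1 = 4 − 0 = 4, and there is no ∂_1, so H_0 = Z^4.

(K is a triangulation of a set of 4 points.)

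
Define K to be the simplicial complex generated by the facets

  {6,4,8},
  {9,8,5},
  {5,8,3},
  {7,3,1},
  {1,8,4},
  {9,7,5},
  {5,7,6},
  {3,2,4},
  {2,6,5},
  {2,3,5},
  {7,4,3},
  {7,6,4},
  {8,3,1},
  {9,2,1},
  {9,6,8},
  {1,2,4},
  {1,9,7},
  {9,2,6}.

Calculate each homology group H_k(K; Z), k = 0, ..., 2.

Fix the vertex order 1 < 2 < 3 < 4 < 5 < 6 < 7 < 8 < 9 and write every simplex with vertices in increasing order. Then dim K = 2 and the simplices of K are:

  0-simplices (9): [1], [2], [3], [4], [5], [6], [7], [8], [9]
  1-simplices (27): (27 of them)
  2-simplices (18): [1,2,4], [1,2,9], [1,3,7], [1,3,8], [1,4,8], [1,7,9], [2,3,4], [2,3,5], [2,5,6], [2,6,9], [3,4,7], [3,5,8], [4,6,7], [4,6,8], [5,6,7], [5,7,9], [5,8,9], [6,8,9]

giving chain groups C_0 ≅ Z^9, C_1 ≅ Z^27, C_2 ≅ Z^18.

The boundary map ∂_1: C_1 → C_0 is given by ∂[p,q] = [q] − [p]. For instance
  ∂[1,8] = [8] − [1].
As a 9×27 matrix over Z this has rank 8, with invariant factors (1,1,1,1,1,1,1,1).

The boundary map ∂_2: C_2 → C_1 sends each 2-simplex [p,q,r] to [q,r] − [p,r] + [p,q]. For instance
  ∂[2,5,6] = [5,6] − [2,6] + [2,5],
  ∂[1,7,9] = [7,9] − [1,9] + [1,7].
The 27×18 boundary matrix has rank 18 and Smith normal form diag(1,1,1,1,1,1,1,1,1,1,1,1,1,1,1,1,1,2).

Reading off H_k = ker ∂_k / im ∂_{k+1}:

  H_0: rank C_0 − rank ∂_1 = 9 − 8 = 1, and the invariant factors of ∂_1 are all 1, so H_0 ≅ Z.
  H_1: rank ker ∂_1 − rank ∂_2 = (27 − 8) − 18 = 1, and ∂_2 has invariant factor 2 > 1, so H_1 ≅ Z ⊕ Z_2.
  H_2: rank ker ∂_2 − rank ∂_3 = (18 − 18) − 0 = 0, and there is no ∂_3, so H_2 ≅ 0.

H_0 = Z,  H_1 = Z ⊕ Z_2,  H_2 = 0.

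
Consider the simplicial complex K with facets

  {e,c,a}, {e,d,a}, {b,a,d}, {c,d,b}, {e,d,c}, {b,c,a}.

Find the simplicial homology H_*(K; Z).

H_0 ≅ Z,  H_1 = 0,  H_2 ≅ Z.

Order the vertices as a < b < c < d < e. Listing each simplex with vertices in this order, K has dimension 2 with simplices:

  0-simplices (5): a, b, c, d, e
  1-simplices (9): ab, ac, ad, ae, bc, bd, cd, ce, de
  2-simplices (6): abc, abd, ace, ade, bcd, cde

Hence C_0 ≅ Z^5, C_1 ≅ Z^9, C_2 ≅ Z^6.

∂_1: C_1 → C_0 sends each edge [p,q] (with p < q) to q − p.
This gives a 5×9 integer matrix of rank 4; reducing to Smith normal form yields diagonal entries (1,1,1,1).

The boundary map ∂_2: C_2 → C_1 maps a triangle to the signed sum of its edges. For instance
  ∂ade = de − ae + ad,
  ∂cde = de − ce + cd.
The 9×6 boundary matrix has rank 5 and Smith normal form diag(1,1,1,1,1).

Computing H_k = (kernel of ∂_k) / (image of ∂_{k+1}):

  H_0: rank C_0 − rank ∂_1 = 5 − 4 = 1, and the invariant factors of ∂_1 are all 1, so H_0 ≅ Z.
  H_1: rank ker ∂_1 − rank ∂_2 = (9 − 4) − 5 = 0, and the invariant factors of ∂_2 are all 1, so H_1 ≅ 0.
  H_2: rank ker ∂_2 − rank ∂_3 = (6 − 5) − 0 = 1, and there is no ∂_3, so H_2 ≅ Z.

As a check, the Euler characteristic is 5 − 9 + 6 = 2, which agrees with 1 − 0 + 1 = 2.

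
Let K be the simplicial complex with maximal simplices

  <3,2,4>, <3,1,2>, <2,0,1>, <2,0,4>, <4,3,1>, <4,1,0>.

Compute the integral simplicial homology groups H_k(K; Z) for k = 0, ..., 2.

We work with the vertex ordering 0 < 1 < 2 < 3 < 4. The simplices of K, each written with vertices in increasing order, are:

  0-simplices (5): [0], [1], [2], [3], [4]
  1-simplices (9): [0,1], [0,2], [0,4], [1,2], [1,3], [1,4], [2,3], [2,4], [3,4]
  2-simplices (6): [0,1,2], [0,1,4], [0,2,4], [1,2,3], [1,3,4], [2,3,4]

so the chain groups are C_0 ≅ Z^5, C_1 ≅ Z^9, C_2 ≅ Z^6.

Boundary ∂_1: C_1 → C_0 is given by ∂[p,q] = [q] − [p]. For instance
  ∂[3,4] = [4] − [3].
As a 5×9 matrix over Z this has rank 4, with invariant factors (1,1,1,1).

The boundary map ∂_2: C_2 → C_1 maps a triangle to the signed sum of its edges. For instance
  ∂[0,1,2] = [1,2] − [0,2] + [0,1],
  ∂[0,1,4] = [1,4] − [0,4] + [0,1].
This gives a 9×6 integer matrix of rank 5; reducing to Smith normal form yields diagonal entries (1,1,1,1,1).

Reading off H_k = ker ∂_k / im ∂_{k+1}:

  H_0: rank C_0 − rank ∂_1 = 5 − 4 = 1, and the invariant factors of ∂_1 are all 1, so H_0 = Z.
  H_1: rank ker ∂_1 − rank ∂_2 = (9 − 4) − 5 = 0, and the invariant factors of ∂_2 are all 1, so H_1 = 0.
  H_2: rank ker ∂_2 − rank ∂_3 = (6 − 5) − 0 = 1, and there is no ∂_3, so H_2 = Z.

As a check, the Euler characteristic is 5 − 9 + 6 = 2, which agrees with 1 − 0 + 1 = 2.

H_0 = Z,  H_1 = 0,  H_2 = Z.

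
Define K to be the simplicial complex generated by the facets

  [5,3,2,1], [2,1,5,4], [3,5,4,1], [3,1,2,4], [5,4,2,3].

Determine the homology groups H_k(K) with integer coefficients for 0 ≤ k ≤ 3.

H_0 ≅ Z,  H_1 = 0,  H_2 = 0,  H_3 ≅ Z.

K has 5 vertices, 10 edges, 10 triangles, 5 3-simplices.
rank ∂_0 = 0, rank ∂_1 = 4 ⇒ b_0 = 5 − 0 − 4 = 1; all invariant factors of ∂_1 are 1 so no torsion. So H_0 ≅ Z.
rank ∂_1 = 4, rank ∂_2 = 6 ⇒ b_1 = 10 − 4 − 6 = 0; all invariant factors of ∂_2 are 1 so no torsion. So H_1 ≅ 0.
rank ∂_2 = 6, rank ∂_3 = 4 ⇒ b_2 = 10 − 6 − 4 = 0; all invariant factors of ∂_3 are 1 so no torsion. So H_2 ≅ 0.
rank ∂_3 = 4, rank ∂_4 = 0 ⇒ b_3 = 5 − 4 − 0 = 1. So H_3 ≅ Z.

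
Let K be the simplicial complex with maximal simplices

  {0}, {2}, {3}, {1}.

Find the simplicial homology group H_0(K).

Order the vertices as 0 < 1 < 2 < 3. Listing each simplex with vertices in this order, K has dimension 0 with simplices:

  0-simplices (4): [0], [1], [2], [3]

Hence C_0 ≅ Z^4.

Computing H_k = (kernel of ∂_k) / (image of ∂_{k+1}):

  H_0: rank C_0 − rank ∂_1 = 4 − 0 = 4, and there is no ∂_1, so H_0 ≅ Z^4.

H_0 = Z^4.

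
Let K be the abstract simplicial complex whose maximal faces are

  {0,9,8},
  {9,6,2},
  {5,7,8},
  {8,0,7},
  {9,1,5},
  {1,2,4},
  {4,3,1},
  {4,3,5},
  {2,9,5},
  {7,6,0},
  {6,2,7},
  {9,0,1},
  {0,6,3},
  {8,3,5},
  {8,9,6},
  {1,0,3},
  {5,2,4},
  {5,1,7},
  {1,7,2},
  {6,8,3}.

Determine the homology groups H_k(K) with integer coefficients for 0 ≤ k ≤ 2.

K has 10 vertices, 30 edges, 20 triangles.
rank ∂_0 = 0, rank ∂_1 = 9 ⇒ b_0 = 10 − 0 − 9 = 1; all invariant factors of ∂_1 are 1 so no torsion. So H_0 = Z.
rank ∂_1 = 9, rank ∂_2 = 20 ⇒ b_1 = 30 − 9 − 20 = 1; ∂_2 has invariant factor(s) [2] giving torsion. So H_1 = Z ⊕ Z/2.
rank ∂_2 = 20, rank ∂_3 = 0 ⇒ b_2 = 20 − 20 − 0 = 0. So H_2 = 0.

H_0 ≅ Z,  H_1 ≅ Z ⊕ Z/2,  H_2 = 0.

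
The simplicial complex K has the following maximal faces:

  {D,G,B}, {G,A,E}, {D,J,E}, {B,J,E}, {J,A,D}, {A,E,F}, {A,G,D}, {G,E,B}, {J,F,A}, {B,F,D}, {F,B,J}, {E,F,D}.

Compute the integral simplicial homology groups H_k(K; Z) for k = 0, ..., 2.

H_0 ≅ Z,  H_1 ≅ Z_2,  H_2 = 0.

Order the vertices as A < B < D < E < F < G < J. Listing each simplex with vertices in this order, K has dimension 2 with simplices:

  0-simplices (7): A, B, D, E, F, G, J
  1-simplices (18): AD, AE, AF, AG, AJ, BD, BE, BF, BG, BJ, DE, DF, DG, DJ, EF, EG, EJ, FJ
  2-simplices (12): ADG, ADJ, AEF, AEG, AFJ, BDF, BDG, BEG, BEJ, BFJ, DEF, DEJ

so the chain groups are C_0 ≅ Z^7, C_1 ≅ Z^18, C_2 ≅ Z^12.

The boundary map ∂_1: C_1 → C_0 is given by ∂[p,q] = [q] − [p].
The 7×18 boundary matrix has rank 6 and Smith normal form diag(1,1,1,1,1,1).

∂_2: C_2 → C_1 sends each 2-simplex [p,q,r] to [q,r] − [p,r] + [p,q]. For instance
  ∂BEG = EG − BG + BE,
  ∂DEF = EF − DF + DE.
The 18×12 boundary matrix has rank 12 and Smith normal form diag(1,1,1,1,1,1,1,1,1,1,1,2).

From H_k ≅ ker(∂_k) / im(∂_{k+1}) we obtain:

  H_0: rank C_0 − rank ∂_1 = 7 − 6 = 1, and the invariant factors of ∂_1 are all 1, so H_0 = Z.
  H_1: rank ker ∂_1 − rank ∂_2 = (18 − 6) − 12 = 0, and ∂_2 has invariant factor 2 > 1, so H_1 = Z_2.
  H_2: rank ker ∂_2 − rank ∂_3 = (12 − 12) − 0 = 0, and there is no ∂_3, so H_2 = 0.

(K is a triangulation of the real projective plane RP^2.)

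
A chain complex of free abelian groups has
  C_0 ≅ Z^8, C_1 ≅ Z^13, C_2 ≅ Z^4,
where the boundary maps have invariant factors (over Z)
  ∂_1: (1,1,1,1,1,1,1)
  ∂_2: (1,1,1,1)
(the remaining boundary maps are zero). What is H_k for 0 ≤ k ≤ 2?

H_0: b_0 = 8 − 0 − 7 = 1; torsion from ∂_1 factors > 1: none. So H_0 = Z.
H_1: b_1 = 13 − 7 − 4 = 2; torsion from ∂_2 factors > 1: none. So H_1 = Z^2.
H_2: b_2 = 4 − 4 − 0 = 0; torsion from ∂_3 factors > 1: none. So H_2 = 0.

H_0 = Z,  H_1 = Z^2,  H_2 = 0.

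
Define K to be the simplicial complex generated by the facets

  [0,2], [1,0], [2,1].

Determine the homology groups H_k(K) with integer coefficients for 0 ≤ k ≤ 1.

H_0 ≅ Z,  H_1 ≅ Z.

Order the vertices as 0 < 1 < 2. Listing each simplex with vertices in this order, K has dimension 1 with simplices:

  0-simplices (3): [0], [1], [2]
  1-simplices (3): [0,1], [0,2], [1,2]

so the chain groups are C_0 ≅ Z^3, C_1 ≅ Z^3.

∂_1: C_1 → C_0 maps an edge to its endpoints' difference, ∂[p,q] = q − p. For instance
  ∂[0,2] = [2] − [0].
The 3×3 boundary matrix has rank 2 and Smith normal form diag(1,1).

Reading off H_k = ker ∂_k / im ∂_{k+1}:

  H_0: rank C_0 − rank ∂_1 = 3 − 2 = 1, and the invariant factors of ∂_1 are all 1, so H_0 ≅ Z.
  H_1: rank ker ∂_1 − rank ∂_2 = (3 − 2) − 0 = 1, and there is no ∂_2, so H_1 ≅ Z.

As a check, the Euler characteristic is 3 − 3 = 0, which agrees with 1 − 1 = 0.
(K is a triangulation of the circle S^1.)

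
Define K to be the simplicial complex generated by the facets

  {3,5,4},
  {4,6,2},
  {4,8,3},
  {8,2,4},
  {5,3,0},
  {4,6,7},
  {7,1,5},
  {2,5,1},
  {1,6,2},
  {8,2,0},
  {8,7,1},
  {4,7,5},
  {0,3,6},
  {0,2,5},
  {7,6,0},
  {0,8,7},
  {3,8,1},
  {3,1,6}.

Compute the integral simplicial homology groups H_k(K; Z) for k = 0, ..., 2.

Take the total order 0 < 1 < 2 < 3 < 4 < 5 < 6 < 7 < 8 on the vertex set. Then K (dimension 2) consists of the simplices:

  0-simplices (9): [0], [1], [2], [3], [4], [5], [6], [7], [8]
  1-simplices (27): (27 of them)
  2-simplices (18): [0,2,5], [0,2,8], [0,3,5], [0,3,6], [0,6,7], [0,7,8], [1,2,5], [1,2,6], [1,3,6], [1,3,8], [1,5,7], [1,7,8], [2,4,6], [2,4,8], [3,4,5], [3,4,8], [4,5,7], [4,6,7]

Hence C_0 ≅ Z^9, C_1 ≅ Z^27, C_2 ≅ Z^18.

Boundary ∂_1: C_1 → C_0 maps an edge to its endpoints' difference, ∂[p,q] = q − p. For instance
  ∂[4,6] = [6] − [4].
The resulting 9×27 matrix has rank 8, and its Smith normal form has invariant factors (1,1,1,1,1,1,1,1).

Boundary ∂_2: C_2 → C_1 maps a triangle to the signed sum of its edges. For instance
  ∂[0,2,5] = [2,5] − [0,5] + [0,2],
  ∂[1,3,6] = [3,6] − [1,6] + [1,3].
The 27×18 boundary matrix has rank 17 and Smith normal form diag(1,1,1,1,1,1,1,1,1,1,1,1,1,1,1,1,1).

Computing H_k = (kernel of ∂_k) / (image of ∂_{k+1}):

  H_0: rank C_0 − rank ∂_1 = 9 − 8 = 1, and the invariant factors of ∂_1 are all 1, so H_0 = Z.
  H_1: rank ker ∂_1 − rank ∂_2 = (27 − 8) − 17 = 2, and the invariant factors of ∂_2 are all 1, so H_1 = Z^2.
  H_2: rank ker ∂_2 − rank ∂_3 = (18 − 17) − 0 = 1, and there is no ∂_3, so H_2 = Z.

As a check, the Euler characteristic is 9 − 27 + 18 = 0, which agrees with 1 − 2 + 1 = 0.
(K is a triangulation of the torus T^2.)

H_0 = Z,  H_1 = Z^2,  H_2 = Z.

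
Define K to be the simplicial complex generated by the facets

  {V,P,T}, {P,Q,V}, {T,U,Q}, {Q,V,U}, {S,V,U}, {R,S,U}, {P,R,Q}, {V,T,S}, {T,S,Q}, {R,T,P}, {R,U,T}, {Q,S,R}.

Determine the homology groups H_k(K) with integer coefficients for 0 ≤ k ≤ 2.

Take the total order P < Q < R < S < T < U < V on the vertex set. Then K (dimension 2) consists of the simplices:

  0-simplices (7): P, Q, R, S, T, U, V
  1-simplices (18): PQ, PR, PT, PV, QR, QS, QT, QU, QV, RS, RT, RU, ST, SU, SV, TU, TV, UV
  2-simplices (12): PQR, PQV, PRT, PTV, QRS, QST, QTU, QUV, RSU, RTU, STV, SUV

so the chain groups are C_0 ≅ Z^7, C_1 ≅ Z^18, C_2 ≅ Z^12.

The boundary map ∂_1: C_1 → C_0 sends each edge [p,q] (with p < q) to q − p.
This gives a 7×18 integer matrix of rank 6; reducing to Smith normal form yields diagonal entries (1,1,1,1,1,1).

Boundary ∂_2: C_2 → C_1 acts by ∂[p,q,r] = [q,r] − [p,r] + [p,q]. For instance
  ∂PQR = QR − PR + PQ,
  ∂QST = ST − QT + QS.
As a 18×12 matrix over Z this has rank 12, with invariant factors (1,1,1,1,1,1,1,1,1,1,1,2).

Now H_k = ker ∂_k / im ∂_{k+1}, so:

  H_0: rank C_0 − rank ∂_1 = 7 − 6 = 1, and the invariant factors of ∂_1 are all 1, so H_0 ≅ Z.
  H_1: rank ker ∂_1 − rank ∂_2 = (18 − 6) − 12 = 0, and ∂_2 has invariant factor 2 > 1, so H_1 ≅ Z/2Z.
  H_2: rank ker ∂_2 − rank ∂_3 = (12 − 12) − 0 = 0, and there is no ∂_3, so H_2 ≅ 0.

H_0 ≅ Z,  H_1 ≅ Z/2Z,  H_2 = 0.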